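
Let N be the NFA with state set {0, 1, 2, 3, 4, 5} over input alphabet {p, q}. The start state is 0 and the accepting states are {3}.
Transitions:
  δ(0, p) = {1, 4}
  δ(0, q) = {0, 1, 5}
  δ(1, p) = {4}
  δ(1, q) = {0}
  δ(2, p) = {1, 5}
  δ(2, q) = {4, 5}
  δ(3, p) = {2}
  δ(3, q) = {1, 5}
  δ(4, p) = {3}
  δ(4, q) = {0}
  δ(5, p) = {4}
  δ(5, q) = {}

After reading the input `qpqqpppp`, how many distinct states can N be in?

3

Start: {0}
read q: {0, 1, 5}
read p: {1, 4}
read q: {0}
read q: {0, 1, 5}
read p: {1, 4}
read p: {3, 4}
read p: {2, 3}
read p: {1, 2, 5}
Final reachable set {1, 2, 5} has 3 states.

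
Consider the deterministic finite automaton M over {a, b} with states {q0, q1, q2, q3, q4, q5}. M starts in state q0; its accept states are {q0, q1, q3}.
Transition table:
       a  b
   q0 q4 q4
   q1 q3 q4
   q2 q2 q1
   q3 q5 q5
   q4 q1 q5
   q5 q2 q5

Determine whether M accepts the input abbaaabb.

rejected

q0 --a--> q4
q4 --b--> q5
q5 --b--> q5
q5 --a--> q2
q2 --a--> q2
q2 --a--> q2
q2 --b--> q1
q1 --b--> q4
End in state q4, which is not an accepting state.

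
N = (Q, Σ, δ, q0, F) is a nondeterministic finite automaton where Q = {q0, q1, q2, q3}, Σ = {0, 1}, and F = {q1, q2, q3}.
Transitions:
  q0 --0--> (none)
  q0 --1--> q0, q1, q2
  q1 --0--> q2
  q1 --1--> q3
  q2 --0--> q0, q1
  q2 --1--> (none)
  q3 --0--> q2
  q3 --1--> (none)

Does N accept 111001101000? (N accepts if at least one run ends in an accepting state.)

Start: {q0}
read 1: {q0, q1, q2}
read 1: {q0, q1, q2, q3}
read 1: {q0, q1, q2, q3}
read 0: {q0, q1, q2}
read 0: {q0, q1, q2}
read 1: {q0, q1, q2, q3}
read 1: {q0, q1, q2, q3}
read 0: {q0, q1, q2}
read 1: {q0, q1, q2, q3}
read 0: {q0, q1, q2}
read 0: {q0, q1, q2}
read 0: {q0, q1, q2}
Reachable ∩ accepting = {q1, q2} — nonempty.

accepted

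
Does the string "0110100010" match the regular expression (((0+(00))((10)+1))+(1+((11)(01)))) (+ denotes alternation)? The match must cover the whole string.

Neither ((0+(00))((10)+1)) nor (1+((11)(01))) matches 0110100010.

no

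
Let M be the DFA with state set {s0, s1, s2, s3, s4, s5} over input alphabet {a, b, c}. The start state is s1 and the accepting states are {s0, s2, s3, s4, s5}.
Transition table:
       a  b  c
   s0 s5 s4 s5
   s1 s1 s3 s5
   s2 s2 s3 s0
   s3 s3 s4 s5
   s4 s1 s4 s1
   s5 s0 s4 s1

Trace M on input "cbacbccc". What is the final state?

s1 --c--> s5
s5 --b--> s4
s4 --a--> s1
s1 --c--> s5
s5 --b--> s4
s4 --c--> s1
s1 --c--> s5
s5 --c--> s1

s1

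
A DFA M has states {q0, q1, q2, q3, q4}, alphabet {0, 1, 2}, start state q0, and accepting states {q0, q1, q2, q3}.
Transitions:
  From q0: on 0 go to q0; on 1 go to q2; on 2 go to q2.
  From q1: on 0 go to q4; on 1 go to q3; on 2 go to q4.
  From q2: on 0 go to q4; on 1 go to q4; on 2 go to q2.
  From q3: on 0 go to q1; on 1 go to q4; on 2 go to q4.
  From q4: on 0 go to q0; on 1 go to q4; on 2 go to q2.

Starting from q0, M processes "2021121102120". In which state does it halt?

q4

q0 --2--> q2
q2 --0--> q4
q4 --2--> q2
q2 --1--> q4
q4 --1--> q4
q4 --2--> q2
q2 --1--> q4
q4 --1--> q4
q4 --0--> q0
q0 --2--> q2
q2 --1--> q4
q4 --2--> q2
q2 --0--> q4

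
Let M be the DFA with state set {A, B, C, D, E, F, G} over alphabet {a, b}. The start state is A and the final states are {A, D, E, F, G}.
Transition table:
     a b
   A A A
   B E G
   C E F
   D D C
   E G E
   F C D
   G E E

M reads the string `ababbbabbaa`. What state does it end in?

A

A --a--> A
A --b--> A
A --a--> A
A --b--> A
A --b--> A
A --b--> A
A --a--> A
A --b--> A
A --b--> A
A --a--> A
A --a--> A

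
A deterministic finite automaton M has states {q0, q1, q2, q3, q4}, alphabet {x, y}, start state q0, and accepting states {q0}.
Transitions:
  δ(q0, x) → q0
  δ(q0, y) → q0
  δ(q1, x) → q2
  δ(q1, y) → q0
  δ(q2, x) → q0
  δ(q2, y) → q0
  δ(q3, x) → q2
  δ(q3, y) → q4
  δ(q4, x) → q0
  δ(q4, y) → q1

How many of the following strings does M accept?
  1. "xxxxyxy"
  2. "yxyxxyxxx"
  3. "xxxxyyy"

"xxxxyxy": accepted
"yxyxxyxxx": accepted
"xxxxyyy": accepted

3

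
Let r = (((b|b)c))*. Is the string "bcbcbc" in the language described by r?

Split into 3 pieces bc · bc · bc; each matches ((b|b)c).

yes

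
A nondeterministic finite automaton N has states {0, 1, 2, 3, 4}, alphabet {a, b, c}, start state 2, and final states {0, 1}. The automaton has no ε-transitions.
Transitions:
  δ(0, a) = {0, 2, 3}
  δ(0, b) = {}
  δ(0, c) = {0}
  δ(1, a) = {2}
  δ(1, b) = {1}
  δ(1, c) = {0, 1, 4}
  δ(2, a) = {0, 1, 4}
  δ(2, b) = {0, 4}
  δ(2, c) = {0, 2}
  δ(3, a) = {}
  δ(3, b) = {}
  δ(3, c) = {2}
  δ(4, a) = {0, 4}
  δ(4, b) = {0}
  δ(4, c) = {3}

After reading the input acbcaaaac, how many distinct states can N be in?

5

Start: {2}
read a: {0, 1, 4}
read c: {0, 1, 3, 4}
read b: {0, 1}
read c: {0, 1, 4}
read a: {0, 2, 3, 4}
read a: {0, 1, 2, 3, 4}
read a: {0, 1, 2, 3, 4}
read a: {0, 1, 2, 3, 4}
read c: {0, 1, 2, 3, 4}
Final reachable set {0, 1, 2, 3, 4} has 5 states.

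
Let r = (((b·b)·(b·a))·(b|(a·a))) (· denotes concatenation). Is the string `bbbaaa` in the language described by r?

yes

Split as bbba·aa: ((b·b)·(b·a)) matches bbba and (b|(a·a)) matches aa.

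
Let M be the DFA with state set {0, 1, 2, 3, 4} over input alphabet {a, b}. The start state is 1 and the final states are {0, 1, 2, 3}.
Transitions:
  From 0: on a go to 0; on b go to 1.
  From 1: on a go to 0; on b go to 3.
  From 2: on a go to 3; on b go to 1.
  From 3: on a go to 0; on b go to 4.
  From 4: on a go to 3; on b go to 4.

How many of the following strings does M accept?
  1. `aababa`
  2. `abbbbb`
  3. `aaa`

2

`aababa`: accepted
`abbbbb`: rejected
`aaa`: accepted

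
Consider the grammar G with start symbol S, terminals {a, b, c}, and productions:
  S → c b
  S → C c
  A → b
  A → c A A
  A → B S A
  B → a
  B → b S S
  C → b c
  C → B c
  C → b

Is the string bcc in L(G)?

S ⇒ Cc ⇒ bcc

yes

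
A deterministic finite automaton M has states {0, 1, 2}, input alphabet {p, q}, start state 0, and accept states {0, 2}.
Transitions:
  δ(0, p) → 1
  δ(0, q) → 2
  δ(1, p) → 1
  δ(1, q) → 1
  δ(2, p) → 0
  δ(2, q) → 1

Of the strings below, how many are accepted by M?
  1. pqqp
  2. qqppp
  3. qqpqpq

0

pqqp: rejected
qqppp: rejected
qqpqpq: rejected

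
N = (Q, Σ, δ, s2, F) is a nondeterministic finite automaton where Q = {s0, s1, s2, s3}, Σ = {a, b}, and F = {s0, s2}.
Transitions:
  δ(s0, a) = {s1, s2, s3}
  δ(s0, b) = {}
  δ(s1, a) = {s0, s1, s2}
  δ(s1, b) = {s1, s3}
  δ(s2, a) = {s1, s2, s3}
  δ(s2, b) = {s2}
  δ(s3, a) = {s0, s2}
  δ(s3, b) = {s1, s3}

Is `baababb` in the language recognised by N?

accepted

Start: {s2}
read b: {s2}
read a: {s1, s2, s3}
read a: {s0, s1, s2, s3}
read b: {s1, s2, s3}
read a: {s0, s1, s2, s3}
read b: {s1, s2, s3}
read b: {s1, s2, s3}
Reachable ∩ accepting = {s2} — nonempty.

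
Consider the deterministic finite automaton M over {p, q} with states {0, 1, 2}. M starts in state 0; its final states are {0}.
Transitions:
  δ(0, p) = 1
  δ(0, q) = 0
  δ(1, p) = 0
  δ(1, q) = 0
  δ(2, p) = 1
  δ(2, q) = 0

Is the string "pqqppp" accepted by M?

0 --p--> 1
1 --q--> 0
0 --q--> 0
0 --p--> 1
1 --p--> 0
0 --p--> 1
End in state 1, which is not an accepting state.

rejected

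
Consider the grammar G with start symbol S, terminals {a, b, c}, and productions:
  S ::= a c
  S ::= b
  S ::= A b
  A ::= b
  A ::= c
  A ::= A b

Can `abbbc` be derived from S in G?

no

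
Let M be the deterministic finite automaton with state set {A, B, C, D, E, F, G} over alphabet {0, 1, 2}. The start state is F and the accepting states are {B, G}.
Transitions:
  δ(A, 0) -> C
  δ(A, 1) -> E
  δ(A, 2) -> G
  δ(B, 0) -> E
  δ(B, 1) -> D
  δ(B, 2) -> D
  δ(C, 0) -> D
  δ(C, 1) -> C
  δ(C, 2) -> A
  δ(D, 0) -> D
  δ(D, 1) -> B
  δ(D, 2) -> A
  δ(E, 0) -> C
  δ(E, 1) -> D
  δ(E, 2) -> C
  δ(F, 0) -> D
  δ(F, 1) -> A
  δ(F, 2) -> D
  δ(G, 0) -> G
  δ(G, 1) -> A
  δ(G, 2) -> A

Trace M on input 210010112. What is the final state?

F --2--> D
D --1--> B
B --0--> E
E --0--> C
C --1--> C
C --0--> D
D --1--> B
B --1--> D
D --2--> A

A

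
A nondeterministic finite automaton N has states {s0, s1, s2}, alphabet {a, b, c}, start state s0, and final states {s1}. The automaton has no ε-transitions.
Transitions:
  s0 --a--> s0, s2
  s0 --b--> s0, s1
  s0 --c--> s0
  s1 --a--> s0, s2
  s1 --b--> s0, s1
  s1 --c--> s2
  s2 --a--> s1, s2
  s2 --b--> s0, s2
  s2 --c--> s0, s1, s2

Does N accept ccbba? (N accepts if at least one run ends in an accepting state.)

rejected

Start: {s0}
read c: {s0}
read c: {s0}
read b: {s0, s1}
read b: {s0, s1}
read a: {s0, s2}
Reachable ∩ accepting = {} — empty.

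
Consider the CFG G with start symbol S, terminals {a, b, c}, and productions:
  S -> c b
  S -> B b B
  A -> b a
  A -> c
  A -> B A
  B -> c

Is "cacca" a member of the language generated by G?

no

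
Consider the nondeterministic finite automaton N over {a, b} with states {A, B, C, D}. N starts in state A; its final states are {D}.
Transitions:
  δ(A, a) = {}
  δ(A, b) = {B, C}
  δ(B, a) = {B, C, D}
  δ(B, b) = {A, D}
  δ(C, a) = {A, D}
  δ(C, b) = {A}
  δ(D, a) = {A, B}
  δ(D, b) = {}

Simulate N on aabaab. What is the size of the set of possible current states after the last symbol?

0

Start: {A}
read a: {}
The reachable set is empty and stays empty for the remaining 5 symbols.
Final reachable set {} has 0 states.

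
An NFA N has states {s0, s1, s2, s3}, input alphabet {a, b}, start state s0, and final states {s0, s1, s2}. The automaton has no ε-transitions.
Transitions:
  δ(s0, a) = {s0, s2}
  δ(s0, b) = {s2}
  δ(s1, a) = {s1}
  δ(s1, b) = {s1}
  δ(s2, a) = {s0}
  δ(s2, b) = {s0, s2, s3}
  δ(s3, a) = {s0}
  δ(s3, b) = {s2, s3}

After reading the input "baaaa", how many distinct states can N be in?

Start: {s0}
read b: {s2}
read a: {s0}
read a: {s0, s2}
read a: {s0, s2}
read a: {s0, s2}
Final reachable set {s0, s2} has 2 states.

2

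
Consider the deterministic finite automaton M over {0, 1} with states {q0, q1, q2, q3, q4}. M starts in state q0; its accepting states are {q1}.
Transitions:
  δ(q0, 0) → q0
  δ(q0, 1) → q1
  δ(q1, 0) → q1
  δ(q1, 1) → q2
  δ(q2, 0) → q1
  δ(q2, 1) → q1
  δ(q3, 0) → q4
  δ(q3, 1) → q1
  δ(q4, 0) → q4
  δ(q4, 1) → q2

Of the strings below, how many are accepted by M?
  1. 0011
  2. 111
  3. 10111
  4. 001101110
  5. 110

0011: rejected
111: accepted
10111: rejected
001101110: accepted
110: accepted

3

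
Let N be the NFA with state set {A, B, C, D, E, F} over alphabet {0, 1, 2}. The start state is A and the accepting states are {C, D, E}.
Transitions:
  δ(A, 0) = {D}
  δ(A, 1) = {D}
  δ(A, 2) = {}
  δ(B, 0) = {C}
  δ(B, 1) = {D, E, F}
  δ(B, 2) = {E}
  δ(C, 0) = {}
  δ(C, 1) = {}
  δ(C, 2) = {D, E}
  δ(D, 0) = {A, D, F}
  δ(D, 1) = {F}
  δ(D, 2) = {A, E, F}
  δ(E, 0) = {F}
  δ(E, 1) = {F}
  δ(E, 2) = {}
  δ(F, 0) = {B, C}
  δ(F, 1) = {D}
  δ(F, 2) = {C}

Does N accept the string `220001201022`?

Start: {A}
read 2: {}
The reachable set is empty and stays empty for the remaining 11 symbols.
Reachable ∩ accepting = {} — empty.

rejected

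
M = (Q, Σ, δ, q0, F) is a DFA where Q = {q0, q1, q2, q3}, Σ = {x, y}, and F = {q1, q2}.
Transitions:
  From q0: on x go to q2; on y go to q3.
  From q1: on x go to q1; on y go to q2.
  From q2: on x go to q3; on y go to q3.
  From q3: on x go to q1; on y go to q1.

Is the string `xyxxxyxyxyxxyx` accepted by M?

rejected

q0 --x--> q2
q2 --y--> q3
q3 --x--> q1
q1 --x--> q1
q1 --x--> q1
q1 --y--> q2
q2 --x--> q3
q3 --y--> q1
q1 --x--> q1
q1 --y--> q2
q2 --x--> q3
q3 --x--> q1
q1 --y--> q2
q2 --x--> q3
End in state q3, which is not an accepting state.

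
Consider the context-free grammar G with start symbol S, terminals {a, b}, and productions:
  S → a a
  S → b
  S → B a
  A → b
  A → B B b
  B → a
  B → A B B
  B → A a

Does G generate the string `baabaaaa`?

yes

S ⇒ Ba ⇒ ABBa ⇒ bBBa ⇒ bABBBa ⇒ bBBbBBBa ⇒ baBbBBBa ⇒ baabBBBa ⇒ baabaBBa ⇒ baabaaBa ⇒ baabaaaa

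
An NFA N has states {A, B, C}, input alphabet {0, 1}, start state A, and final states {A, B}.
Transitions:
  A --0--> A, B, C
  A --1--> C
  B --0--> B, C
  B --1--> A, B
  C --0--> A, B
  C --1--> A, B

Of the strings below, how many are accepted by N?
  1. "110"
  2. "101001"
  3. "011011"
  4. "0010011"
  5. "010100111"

"110": accepted
"101001": accepted
"011011": accepted
"0010011": accepted
"010100111": accepted

5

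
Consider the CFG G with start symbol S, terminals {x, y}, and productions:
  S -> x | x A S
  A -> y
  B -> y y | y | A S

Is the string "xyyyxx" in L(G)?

no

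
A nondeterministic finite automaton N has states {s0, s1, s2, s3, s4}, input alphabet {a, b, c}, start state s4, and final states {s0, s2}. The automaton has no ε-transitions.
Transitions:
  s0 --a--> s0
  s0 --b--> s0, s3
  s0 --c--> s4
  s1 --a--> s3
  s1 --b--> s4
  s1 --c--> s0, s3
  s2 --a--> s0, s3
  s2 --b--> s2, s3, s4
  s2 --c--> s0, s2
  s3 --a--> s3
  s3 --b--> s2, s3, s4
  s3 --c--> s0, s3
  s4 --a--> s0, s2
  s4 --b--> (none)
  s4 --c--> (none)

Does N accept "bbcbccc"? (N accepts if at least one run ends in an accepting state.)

rejected

Start: {s4}
read b: {}
The reachable set is empty and stays empty for the remaining 6 symbols.
Reachable ∩ accepting = {} — empty.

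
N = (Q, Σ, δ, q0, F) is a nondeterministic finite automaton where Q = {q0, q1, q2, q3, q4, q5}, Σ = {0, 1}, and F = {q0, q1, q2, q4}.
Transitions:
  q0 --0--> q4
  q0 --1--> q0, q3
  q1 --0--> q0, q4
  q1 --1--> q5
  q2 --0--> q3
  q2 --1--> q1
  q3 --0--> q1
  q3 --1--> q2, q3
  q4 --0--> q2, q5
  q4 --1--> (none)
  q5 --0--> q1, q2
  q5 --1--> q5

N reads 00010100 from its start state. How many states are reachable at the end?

Start: {q0}
read 0: {q4}
read 0: {q2, q5}
read 0: {q1, q2, q3}
read 1: {q1, q2, q3, q5}
read 0: {q0, q1, q2, q3, q4}
read 1: {q0, q1, q2, q3, q5}
read 0: {q0, q1, q2, q3, q4}
read 0: {q0, q1, q2, q3, q4, q5}
Final reachable set {q0, q1, q2, q3, q4, q5} has 6 states.

6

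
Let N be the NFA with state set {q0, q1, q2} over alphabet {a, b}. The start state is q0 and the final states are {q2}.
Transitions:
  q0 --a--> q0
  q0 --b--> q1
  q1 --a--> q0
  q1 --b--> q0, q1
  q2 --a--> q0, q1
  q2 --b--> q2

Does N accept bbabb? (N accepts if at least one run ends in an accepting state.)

Start: {q0}
read b: {q1}
read b: {q0, q1}
read a: {q0}
read b: {q1}
read b: {q0, q1}
Reachable ∩ accepting = {} — empty.

rejected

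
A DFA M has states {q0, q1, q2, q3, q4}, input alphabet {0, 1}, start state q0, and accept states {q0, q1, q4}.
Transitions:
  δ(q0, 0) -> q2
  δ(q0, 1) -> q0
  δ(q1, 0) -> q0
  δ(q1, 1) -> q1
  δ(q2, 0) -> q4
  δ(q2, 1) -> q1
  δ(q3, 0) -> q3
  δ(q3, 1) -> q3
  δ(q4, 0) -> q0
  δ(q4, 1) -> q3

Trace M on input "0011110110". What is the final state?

q3

q0 --0--> q2
q2 --0--> q4
q4 --1--> q3
q3 --1--> q3
q3 --1--> q3
q3 --1--> q3
q3 --0--> q3
q3 --1--> q3
q3 --1--> q3
q3 --0--> q3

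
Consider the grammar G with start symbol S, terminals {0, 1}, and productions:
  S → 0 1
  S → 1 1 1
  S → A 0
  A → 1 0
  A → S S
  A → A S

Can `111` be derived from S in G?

S ⇒ 111

yes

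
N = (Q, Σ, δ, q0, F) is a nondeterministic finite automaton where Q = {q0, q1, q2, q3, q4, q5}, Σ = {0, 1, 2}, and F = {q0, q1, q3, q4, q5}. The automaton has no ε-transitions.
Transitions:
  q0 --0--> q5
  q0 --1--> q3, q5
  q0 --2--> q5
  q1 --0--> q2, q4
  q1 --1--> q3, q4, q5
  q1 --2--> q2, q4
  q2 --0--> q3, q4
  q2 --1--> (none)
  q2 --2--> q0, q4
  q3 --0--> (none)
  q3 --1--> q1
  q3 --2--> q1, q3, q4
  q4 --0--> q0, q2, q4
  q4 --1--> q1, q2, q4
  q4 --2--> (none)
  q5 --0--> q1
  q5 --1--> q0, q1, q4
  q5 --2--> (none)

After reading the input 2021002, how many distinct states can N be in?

5

Start: {q0}
read 2: {q5}
read 0: {q1}
read 2: {q2, q4}
read 1: {q1, q2, q4}
read 0: {q0, q2, q3, q4}
read 0: {q0, q2, q3, q4, q5}
read 2: {q0, q1, q3, q4, q5}
Final reachable set {q0, q1, q3, q4, q5} has 5 states.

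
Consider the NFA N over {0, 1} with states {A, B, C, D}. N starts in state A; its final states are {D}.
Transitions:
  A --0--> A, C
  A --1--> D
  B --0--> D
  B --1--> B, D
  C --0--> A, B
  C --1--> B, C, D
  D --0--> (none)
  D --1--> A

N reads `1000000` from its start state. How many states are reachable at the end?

Start: {A}
read 1: {D}
read 0: {}
The reachable set is empty and stays empty for the remaining 5 symbols.
Final reachable set {} has 0 states.

0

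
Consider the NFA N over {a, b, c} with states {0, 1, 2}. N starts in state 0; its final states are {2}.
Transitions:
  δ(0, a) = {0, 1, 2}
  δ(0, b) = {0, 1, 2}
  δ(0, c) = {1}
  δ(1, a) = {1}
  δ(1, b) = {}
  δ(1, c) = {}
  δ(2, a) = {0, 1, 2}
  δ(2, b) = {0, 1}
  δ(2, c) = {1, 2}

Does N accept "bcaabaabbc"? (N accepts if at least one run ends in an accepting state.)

accepted

Start: {0}
read b: {0, 1, 2}
read c: {1, 2}
read a: {0, 1, 2}
read a: {0, 1, 2}
read b: {0, 1, 2}
read a: {0, 1, 2}
read a: {0, 1, 2}
read b: {0, 1, 2}
read b: {0, 1, 2}
read c: {1, 2}
Reachable ∩ accepting = {2} — nonempty.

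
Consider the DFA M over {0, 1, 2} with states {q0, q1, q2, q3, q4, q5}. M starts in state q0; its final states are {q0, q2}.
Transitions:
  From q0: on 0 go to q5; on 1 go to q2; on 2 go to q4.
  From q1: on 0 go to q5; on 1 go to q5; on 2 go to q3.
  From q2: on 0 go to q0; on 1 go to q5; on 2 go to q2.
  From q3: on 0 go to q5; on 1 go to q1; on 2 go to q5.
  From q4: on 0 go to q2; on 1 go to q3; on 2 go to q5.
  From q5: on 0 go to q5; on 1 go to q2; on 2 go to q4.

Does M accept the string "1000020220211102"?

q0 --1--> q2
q2 --0--> q0
q0 --0--> q5
q5 --0--> q5
q5 --0--> q5
q5 --2--> q4
q4 --0--> q2
q2 --2--> q2
q2 --2--> q2
q2 --0--> q0
q0 --2--> q4
q4 --1--> q3
q3 --1--> q1
q1 --1--> q5
q5 --0--> q5
q5 --2--> q4
End in state q4, which is not an accepting state.

rejected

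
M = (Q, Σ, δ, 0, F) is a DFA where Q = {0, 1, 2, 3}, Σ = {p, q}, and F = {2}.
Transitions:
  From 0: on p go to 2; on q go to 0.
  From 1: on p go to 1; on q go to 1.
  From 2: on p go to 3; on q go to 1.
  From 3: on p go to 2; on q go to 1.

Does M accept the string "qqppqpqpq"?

rejected

0 --q--> 0
0 --q--> 0
0 --p--> 2
2 --p--> 3
3 --q--> 1
1 --p--> 1
1 --q--> 1
1 --p--> 1
1 --q--> 1
End in state 1, which is not an accepting state.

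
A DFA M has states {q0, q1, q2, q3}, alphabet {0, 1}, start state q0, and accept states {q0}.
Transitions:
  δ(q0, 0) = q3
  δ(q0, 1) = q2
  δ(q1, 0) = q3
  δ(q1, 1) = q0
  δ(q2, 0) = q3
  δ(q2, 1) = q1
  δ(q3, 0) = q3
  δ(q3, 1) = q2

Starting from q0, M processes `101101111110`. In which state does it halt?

q0 --1--> q2
q2 --0--> q3
q3 --1--> q2
q2 --1--> q1
q1 --0--> q3
q3 --1--> q2
q2 --1--> q1
q1 --1--> q0
q0 --1--> q2
q2 --1--> q1
q1 --1--> q0
q0 --0--> q3

q3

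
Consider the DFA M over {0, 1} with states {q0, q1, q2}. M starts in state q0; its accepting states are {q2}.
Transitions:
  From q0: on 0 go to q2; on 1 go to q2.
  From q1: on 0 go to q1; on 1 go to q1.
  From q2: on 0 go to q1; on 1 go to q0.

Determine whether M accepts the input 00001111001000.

rejected

q0 --0--> q2
q2 --0--> q1
q1 --0--> q1
q1 --0--> q1
q1 --1--> q1
q1 --1--> q1
q1 --1--> q1
q1 --1--> q1
q1 --0--> q1
q1 --0--> q1
q1 --1--> q1
q1 --0--> q1
q1 --0--> q1
q1 --0--> q1
End in state q1, which is not an accepting state.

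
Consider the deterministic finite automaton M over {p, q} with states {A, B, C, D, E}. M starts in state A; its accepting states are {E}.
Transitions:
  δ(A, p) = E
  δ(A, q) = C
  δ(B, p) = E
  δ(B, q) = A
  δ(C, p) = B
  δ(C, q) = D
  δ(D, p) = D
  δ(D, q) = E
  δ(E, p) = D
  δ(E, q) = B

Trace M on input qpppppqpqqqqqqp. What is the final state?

D

A --q--> C
C --p--> B
B --p--> E
E --p--> D
D --p--> D
D --p--> D
D --q--> E
E --p--> D
D --q--> E
E --q--> B
B --q--> A
A --q--> C
C --q--> D
D --q--> E
E --p--> D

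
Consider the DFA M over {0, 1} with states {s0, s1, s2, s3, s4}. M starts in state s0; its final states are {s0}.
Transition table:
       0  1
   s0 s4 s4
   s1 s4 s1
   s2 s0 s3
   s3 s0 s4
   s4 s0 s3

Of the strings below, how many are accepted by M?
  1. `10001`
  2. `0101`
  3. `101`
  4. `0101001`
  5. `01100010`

1

`10001`: rejected
`0101`: rejected
`101`: rejected
`0101001`: rejected
`01100010`: accepted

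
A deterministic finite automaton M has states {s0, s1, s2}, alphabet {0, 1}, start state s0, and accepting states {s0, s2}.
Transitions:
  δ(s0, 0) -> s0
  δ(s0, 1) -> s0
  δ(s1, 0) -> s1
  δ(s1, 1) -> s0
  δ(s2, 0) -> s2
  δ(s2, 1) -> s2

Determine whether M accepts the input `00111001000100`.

accepted

s0 --0--> s0
s0 --0--> s0
s0 --1--> s0
s0 --1--> s0
s0 --1--> s0
s0 --0--> s0
s0 --0--> s0
s0 --1--> s0
s0 --0--> s0
s0 --0--> s0
s0 --0--> s0
s0 --1--> s0
s0 --0--> s0
s0 --0--> s0
End in state s0, which is an accepting state.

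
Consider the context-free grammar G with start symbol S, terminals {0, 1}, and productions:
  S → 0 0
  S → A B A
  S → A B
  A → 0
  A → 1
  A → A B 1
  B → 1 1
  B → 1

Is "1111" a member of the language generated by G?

S ⇒ ABA ⇒ 1BA ⇒ 111A ⇒ 1111

yes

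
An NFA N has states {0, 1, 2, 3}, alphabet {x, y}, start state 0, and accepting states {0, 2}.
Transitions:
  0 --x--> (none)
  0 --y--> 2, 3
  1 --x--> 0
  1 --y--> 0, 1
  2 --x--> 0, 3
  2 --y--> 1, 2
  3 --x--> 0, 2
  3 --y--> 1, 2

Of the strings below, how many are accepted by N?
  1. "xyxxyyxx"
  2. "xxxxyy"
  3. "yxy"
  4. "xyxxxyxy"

1

"xyxxyyxx": rejected
"xxxxyy": rejected
"yxy": accepted
"xyxxxyxy": rejected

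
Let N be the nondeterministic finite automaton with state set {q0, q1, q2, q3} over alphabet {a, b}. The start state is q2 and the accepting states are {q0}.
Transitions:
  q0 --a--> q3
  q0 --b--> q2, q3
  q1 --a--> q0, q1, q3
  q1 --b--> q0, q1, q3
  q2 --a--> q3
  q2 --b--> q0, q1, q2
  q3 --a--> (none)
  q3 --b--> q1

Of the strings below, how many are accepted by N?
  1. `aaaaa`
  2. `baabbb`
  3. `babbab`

2

`aaaaa`: rejected
`baabbb`: accepted
`babbab`: accepted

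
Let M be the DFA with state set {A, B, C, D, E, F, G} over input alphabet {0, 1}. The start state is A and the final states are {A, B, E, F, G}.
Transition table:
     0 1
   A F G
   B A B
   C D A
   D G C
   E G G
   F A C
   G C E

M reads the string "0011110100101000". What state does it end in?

A --0--> F
F --0--> A
A --1--> G
G --1--> E
E --1--> G
G --1--> E
E --0--> G
G --1--> E
E --0--> G
G --0--> C
C --1--> A
A --0--> F
F --1--> C
C --0--> D
D --0--> G
G --0--> C

C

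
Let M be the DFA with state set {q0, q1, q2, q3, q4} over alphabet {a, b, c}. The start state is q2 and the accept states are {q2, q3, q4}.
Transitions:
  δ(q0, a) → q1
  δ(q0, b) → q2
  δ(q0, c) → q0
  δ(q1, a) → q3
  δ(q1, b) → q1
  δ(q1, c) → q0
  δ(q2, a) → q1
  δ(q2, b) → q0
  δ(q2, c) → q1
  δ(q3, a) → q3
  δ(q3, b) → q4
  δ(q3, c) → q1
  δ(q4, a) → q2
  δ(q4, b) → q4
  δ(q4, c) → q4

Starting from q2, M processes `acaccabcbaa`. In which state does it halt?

q2 --a--> q1
q1 --c--> q0
q0 --a--> q1
q1 --c--> q0
q0 --c--> q0
q0 --a--> q1
q1 --b--> q1
q1 --c--> q0
q0 --b--> q2
q2 --a--> q1
q1 --a--> q3

q3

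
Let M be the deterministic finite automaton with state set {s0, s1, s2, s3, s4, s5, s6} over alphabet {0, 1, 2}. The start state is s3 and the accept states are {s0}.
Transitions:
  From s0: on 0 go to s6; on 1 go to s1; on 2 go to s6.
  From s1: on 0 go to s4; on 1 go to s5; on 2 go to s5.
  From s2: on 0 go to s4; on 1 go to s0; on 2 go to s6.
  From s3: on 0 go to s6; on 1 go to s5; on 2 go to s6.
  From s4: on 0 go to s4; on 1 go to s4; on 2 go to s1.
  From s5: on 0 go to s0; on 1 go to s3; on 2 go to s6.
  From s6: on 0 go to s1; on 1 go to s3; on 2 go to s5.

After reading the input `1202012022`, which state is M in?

s5

s3 --1--> s5
s5 --2--> s6
s6 --0--> s1
s1 --2--> s5
s5 --0--> s0
s0 --1--> s1
s1 --2--> s5
s5 --0--> s0
s0 --2--> s6
s6 --2--> s5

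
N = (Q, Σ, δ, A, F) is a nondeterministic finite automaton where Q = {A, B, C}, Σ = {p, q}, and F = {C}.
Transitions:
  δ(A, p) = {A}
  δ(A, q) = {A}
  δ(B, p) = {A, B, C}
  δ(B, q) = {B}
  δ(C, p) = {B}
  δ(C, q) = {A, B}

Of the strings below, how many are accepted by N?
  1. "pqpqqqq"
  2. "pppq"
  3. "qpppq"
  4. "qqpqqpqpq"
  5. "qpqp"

0

"pqpqqqq": rejected
"pppq": rejected
"qpppq": rejected
"qqpqqpqpq": rejected
"qpqp": rejected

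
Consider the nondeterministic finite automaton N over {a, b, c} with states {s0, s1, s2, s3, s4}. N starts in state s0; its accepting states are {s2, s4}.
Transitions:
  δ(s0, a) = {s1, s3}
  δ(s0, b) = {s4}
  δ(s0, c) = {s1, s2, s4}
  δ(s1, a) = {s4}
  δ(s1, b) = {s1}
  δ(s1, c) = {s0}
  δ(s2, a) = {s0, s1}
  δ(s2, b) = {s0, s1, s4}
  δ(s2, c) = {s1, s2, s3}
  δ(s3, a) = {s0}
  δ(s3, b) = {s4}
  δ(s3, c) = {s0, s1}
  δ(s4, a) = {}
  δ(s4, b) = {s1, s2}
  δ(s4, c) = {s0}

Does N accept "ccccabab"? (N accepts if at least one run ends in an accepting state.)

accepted

Start: {s0}
read c: {s1, s2, s4}
read c: {s0, s1, s2, s3}
read c: {s0, s1, s2, s3, s4}
read c: {s0, s1, s2, s3, s4}
read a: {s0, s1, s3, s4}
read b: {s1, s2, s4}
read a: {s0, s1, s4}
read b: {s1, s2, s4}
Reachable ∩ accepting = {s2, s4} — nonempty.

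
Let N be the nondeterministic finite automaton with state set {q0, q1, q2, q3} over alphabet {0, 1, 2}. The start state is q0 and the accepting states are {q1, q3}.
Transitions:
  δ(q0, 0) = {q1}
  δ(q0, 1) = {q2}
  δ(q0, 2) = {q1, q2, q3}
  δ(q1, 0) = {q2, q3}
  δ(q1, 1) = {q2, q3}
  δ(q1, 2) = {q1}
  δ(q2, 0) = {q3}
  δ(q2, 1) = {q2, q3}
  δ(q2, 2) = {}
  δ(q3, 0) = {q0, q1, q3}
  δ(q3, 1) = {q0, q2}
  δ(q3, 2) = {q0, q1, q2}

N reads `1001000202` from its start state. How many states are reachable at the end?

4

Start: {q0}
read 1: {q2}
read 0: {q3}
read 0: {q0, q1, q3}
read 1: {q0, q2, q3}
read 0: {q0, q1, q3}
read 0: {q0, q1, q2, q3}
read 0: {q0, q1, q2, q3}
read 2: {q0, q1, q2, q3}
read 0: {q0, q1, q2, q3}
read 2: {q0, q1, q2, q3}
Final reachable set {q0, q1, q2, q3} has 4 states.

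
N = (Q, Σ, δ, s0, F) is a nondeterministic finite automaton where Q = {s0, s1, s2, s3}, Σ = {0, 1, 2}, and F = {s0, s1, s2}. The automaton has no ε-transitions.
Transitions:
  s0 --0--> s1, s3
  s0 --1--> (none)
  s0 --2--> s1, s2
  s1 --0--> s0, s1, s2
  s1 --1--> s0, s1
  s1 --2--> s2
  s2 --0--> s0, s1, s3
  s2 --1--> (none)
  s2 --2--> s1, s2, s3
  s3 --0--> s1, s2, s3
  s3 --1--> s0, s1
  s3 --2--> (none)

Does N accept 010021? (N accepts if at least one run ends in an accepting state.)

Start: {s0}
read 0: {s1, s3}
read 1: {s0, s1}
read 0: {s0, s1, s2, s3}
read 0: {s0, s1, s2, s3}
read 2: {s1, s2, s3}
read 1: {s0, s1}
Reachable ∩ accepting = {s0, s1} — nonempty.

accepted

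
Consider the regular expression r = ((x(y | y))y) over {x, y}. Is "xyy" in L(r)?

Split as xy·y: (x(y|y)) matches xy and y matches y.

yes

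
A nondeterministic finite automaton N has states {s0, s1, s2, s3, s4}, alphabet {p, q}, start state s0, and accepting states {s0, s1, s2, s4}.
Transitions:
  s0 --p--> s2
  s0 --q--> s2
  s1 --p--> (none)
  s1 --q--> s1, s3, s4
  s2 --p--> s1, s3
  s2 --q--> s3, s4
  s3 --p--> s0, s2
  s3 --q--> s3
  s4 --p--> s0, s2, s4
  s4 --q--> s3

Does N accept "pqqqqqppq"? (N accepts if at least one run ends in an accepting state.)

Start: {s0}
read p: {s2}
read q: {s3, s4}
read q: {s3}
read q: {s3}
read q: {s3}
read q: {s3}
read p: {s0, s2}
read p: {s1, s2, s3}
read q: {s1, s3, s4}
Reachable ∩ accepting = {s1, s4} — nonempty.

accepted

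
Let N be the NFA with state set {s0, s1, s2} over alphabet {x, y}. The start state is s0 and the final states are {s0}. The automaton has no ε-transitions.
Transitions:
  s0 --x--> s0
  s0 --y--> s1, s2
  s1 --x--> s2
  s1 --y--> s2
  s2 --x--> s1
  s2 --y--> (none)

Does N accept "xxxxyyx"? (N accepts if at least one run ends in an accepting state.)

Start: {s0}
read x: {s0}
read x: {s0}
read x: {s0}
read x: {s0}
read y: {s1, s2}
read y: {s2}
read x: {s1}
Reachable ∩ accepting = {} — empty.

rejected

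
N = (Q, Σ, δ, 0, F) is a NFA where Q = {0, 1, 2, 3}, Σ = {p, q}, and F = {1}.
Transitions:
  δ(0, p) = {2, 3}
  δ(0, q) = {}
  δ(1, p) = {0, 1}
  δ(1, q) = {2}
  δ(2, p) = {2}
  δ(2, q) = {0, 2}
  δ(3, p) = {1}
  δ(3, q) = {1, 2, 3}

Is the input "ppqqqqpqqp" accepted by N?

accepted

Start: {0}
read p: {2, 3}
read p: {1, 2}
read q: {0, 2}
read q: {0, 2}
read q: {0, 2}
read q: {0, 2}
read p: {2, 3}
read q: {0, 1, 2, 3}
read q: {0, 1, 2, 3}
read p: {0, 1, 2, 3}
Reachable ∩ accepting = {1} — nonempty.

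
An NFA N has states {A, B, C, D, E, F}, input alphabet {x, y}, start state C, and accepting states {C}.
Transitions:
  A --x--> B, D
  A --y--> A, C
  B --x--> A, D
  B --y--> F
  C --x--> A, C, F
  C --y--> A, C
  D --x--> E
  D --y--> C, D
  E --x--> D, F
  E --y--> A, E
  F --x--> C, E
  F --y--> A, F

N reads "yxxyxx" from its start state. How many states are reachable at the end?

6

Start: {C}
read y: {A, C}
read x: {A, B, C, D, F}
read x: {A, B, C, D, E, F}
read y: {A, C, D, E, F}
read x: {A, B, C, D, E, F}
read x: {A, B, C, D, E, F}
Final reachable set {A, B, C, D, E, F} has 6 states.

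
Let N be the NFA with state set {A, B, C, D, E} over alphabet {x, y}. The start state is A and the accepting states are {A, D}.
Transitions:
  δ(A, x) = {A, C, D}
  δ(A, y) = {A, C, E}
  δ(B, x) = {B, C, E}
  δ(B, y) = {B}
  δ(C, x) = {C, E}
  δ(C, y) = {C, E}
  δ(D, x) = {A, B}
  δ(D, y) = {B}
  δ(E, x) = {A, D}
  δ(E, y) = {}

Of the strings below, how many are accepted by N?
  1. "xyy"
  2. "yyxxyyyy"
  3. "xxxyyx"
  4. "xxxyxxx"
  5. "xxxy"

5

"xyy": accepted
"yyxxyyyy": accepted
"xxxyyx": accepted
"xxxyxxx": accepted
"xxxy": accepted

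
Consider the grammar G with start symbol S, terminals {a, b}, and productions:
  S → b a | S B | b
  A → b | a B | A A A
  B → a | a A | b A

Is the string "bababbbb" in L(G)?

yes

S ⇒ SB ⇒ baB ⇒ babA ⇒ babaB ⇒ bababA ⇒ bababAAA ⇒ bababbAA ⇒ bababbbA ⇒ bababbbb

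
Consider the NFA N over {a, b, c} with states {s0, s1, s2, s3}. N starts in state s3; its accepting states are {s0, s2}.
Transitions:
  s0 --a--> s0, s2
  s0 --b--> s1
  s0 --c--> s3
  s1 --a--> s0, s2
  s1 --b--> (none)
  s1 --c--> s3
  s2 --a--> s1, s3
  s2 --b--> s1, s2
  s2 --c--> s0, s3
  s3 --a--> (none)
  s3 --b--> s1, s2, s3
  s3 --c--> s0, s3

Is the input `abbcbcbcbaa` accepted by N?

rejected

Start: {s3}
read a: {}
The reachable set is empty and stays empty for the remaining 10 symbols.
Reachable ∩ accepting = {} — empty.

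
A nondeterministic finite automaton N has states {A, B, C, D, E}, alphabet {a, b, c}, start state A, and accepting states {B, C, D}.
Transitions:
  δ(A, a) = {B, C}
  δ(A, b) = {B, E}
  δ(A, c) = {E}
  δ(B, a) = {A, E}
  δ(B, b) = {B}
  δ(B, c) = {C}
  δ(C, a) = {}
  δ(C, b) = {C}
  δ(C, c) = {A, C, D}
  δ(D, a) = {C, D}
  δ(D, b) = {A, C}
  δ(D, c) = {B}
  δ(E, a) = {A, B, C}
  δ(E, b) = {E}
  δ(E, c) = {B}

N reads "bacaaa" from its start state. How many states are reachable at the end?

5

Start: {A}
read b: {B, E}
read a: {A, B, C, E}
read c: {A, B, C, D, E}
read a: {A, B, C, D, E}
read a: {A, B, C, D, E}
read a: {A, B, C, D, E}
Final reachable set {A, B, C, D, E} has 5 states.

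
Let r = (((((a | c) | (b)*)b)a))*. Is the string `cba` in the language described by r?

yes

Split into 1 piece cba; each matches ((((a|c)|(b)*)b)a).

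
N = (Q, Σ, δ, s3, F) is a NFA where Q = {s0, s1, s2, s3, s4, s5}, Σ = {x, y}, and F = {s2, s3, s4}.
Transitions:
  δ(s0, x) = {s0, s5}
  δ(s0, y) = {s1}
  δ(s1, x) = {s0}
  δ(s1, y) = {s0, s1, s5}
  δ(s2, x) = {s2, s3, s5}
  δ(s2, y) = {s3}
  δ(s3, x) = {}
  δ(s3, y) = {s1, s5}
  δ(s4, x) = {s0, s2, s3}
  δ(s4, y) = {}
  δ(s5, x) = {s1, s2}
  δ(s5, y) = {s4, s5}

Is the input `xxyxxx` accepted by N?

rejected

Start: {s3}
read x: {}
The reachable set is empty and stays empty for the remaining 5 symbols.
Reachable ∩ accepting = {} — empty.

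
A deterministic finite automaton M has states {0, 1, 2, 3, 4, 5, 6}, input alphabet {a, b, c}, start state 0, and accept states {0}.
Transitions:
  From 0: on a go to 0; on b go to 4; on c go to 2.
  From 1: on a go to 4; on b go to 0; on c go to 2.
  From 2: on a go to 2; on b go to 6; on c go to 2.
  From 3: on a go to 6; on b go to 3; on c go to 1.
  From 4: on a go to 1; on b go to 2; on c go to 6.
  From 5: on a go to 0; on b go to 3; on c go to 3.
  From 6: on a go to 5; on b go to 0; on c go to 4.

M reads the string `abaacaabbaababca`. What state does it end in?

0 --a--> 0
0 --b--> 4
4 --a--> 1
1 --a--> 4
4 --c--> 6
6 --a--> 5
5 --a--> 0
0 --b--> 4
4 --b--> 2
2 --a--> 2
2 --a--> 2
2 --b--> 6
6 --a--> 5
5 --b--> 3
3 --c--> 1
1 --a--> 4

4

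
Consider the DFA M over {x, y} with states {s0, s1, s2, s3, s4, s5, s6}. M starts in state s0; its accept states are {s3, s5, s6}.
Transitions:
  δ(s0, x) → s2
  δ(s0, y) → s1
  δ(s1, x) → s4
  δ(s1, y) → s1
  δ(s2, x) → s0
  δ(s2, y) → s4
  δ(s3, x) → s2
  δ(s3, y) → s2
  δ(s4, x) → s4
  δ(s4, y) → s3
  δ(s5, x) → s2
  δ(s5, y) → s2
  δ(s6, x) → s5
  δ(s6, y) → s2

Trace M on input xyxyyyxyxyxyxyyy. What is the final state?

s0 --x--> s2
s2 --y--> s4
s4 --x--> s4
s4 --y--> s3
s3 --y--> s2
s2 --y--> s4
s4 --x--> s4
s4 --y--> s3
s3 --x--> s2
s2 --y--> s4
s4 --x--> s4
s4 --y--> s3
s3 --x--> s2
s2 --y--> s4
s4 --y--> s3
s3 --y--> s2

s2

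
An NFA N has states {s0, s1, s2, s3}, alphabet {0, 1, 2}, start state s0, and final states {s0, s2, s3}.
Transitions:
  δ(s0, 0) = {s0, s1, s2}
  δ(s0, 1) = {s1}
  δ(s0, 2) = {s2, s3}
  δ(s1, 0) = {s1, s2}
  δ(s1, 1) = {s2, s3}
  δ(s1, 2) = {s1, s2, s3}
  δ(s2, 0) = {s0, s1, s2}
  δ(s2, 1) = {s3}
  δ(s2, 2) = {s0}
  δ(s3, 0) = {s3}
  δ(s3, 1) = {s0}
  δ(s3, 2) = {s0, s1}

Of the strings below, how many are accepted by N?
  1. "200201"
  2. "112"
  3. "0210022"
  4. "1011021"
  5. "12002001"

"200201": accepted
"112": accepted
"0210022": accepted
"1011021": accepted
"12002001": accepted

5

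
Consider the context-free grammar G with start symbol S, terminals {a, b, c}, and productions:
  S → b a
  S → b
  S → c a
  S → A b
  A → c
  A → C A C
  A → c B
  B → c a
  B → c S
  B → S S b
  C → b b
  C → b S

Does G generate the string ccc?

no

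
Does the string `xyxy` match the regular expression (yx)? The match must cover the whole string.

no

No split of xyxy into u·v has y matching u and x matching v.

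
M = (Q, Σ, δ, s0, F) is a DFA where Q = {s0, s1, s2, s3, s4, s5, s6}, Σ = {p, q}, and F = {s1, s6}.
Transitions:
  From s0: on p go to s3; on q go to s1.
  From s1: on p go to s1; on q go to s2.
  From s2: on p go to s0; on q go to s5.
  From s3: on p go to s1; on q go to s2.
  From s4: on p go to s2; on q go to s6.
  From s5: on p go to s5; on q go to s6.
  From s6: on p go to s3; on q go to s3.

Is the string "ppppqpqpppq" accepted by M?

s0 --p--> s3
s3 --p--> s1
s1 --p--> s1
s1 --p--> s1
s1 --q--> s2
s2 --p--> s0
s0 --q--> s1
s1 --p--> s1
s1 --p--> s1
s1 --p--> s1
s1 --q--> s2
End in state s2, which is not an accepting state.

rejected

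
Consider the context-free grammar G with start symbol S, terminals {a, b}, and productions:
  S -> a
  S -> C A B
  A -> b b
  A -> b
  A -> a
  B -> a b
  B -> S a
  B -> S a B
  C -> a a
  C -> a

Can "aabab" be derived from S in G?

yes

S ⇒ CAB ⇒ aaAB ⇒ aabB ⇒ aabab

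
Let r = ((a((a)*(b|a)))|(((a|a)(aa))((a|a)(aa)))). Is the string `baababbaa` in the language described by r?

Neither (a((a)*(b|a))) nor (((a|a)(aa))((a|a)(aa))) matches baababbaa.

no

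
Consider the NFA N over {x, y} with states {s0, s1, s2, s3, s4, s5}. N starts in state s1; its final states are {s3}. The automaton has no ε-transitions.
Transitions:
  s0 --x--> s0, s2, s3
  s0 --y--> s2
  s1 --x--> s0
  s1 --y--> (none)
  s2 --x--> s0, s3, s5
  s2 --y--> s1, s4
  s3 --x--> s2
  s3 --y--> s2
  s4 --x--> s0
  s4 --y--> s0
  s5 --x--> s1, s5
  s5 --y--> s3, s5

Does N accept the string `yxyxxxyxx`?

rejected

Start: {s1}
read y: {}
The reachable set is empty and stays empty for the remaining 8 symbols.
Reachable ∩ accepting = {} — empty.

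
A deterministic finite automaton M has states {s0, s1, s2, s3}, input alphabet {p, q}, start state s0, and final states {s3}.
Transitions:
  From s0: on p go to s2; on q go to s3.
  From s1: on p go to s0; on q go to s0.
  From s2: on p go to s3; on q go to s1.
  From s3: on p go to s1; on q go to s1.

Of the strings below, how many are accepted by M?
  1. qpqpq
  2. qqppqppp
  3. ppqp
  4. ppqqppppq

2

qpqpq: rejected
qqppqppp: accepted
ppqp: rejected
ppqqppppq: accepted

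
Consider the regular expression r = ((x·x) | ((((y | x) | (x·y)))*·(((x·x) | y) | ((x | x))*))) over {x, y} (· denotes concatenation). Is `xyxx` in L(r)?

The right alternative ((((y|x)|(x·y)))*·(((x·x)|y)|((x|x))*)) matches xyxx.

yes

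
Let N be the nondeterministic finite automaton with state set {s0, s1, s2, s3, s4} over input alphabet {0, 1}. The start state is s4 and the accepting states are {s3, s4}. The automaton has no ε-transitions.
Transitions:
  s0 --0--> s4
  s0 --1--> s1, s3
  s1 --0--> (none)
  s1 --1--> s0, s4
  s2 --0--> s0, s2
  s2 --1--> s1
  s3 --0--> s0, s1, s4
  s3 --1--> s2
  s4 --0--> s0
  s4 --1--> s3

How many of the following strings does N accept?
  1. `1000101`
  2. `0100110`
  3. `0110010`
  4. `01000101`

4

`1000101`: accepted
`0100110`: accepted
`0110010`: accepted
`01000101`: accepted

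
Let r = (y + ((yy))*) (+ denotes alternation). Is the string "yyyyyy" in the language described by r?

The right alternative ((yy))* matches yyyyyy.

yes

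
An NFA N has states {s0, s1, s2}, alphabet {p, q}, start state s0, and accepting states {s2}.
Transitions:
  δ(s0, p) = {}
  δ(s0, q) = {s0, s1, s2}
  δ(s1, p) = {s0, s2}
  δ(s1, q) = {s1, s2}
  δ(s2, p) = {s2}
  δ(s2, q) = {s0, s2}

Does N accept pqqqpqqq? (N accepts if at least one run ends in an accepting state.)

rejected

Start: {s0}
read p: {}
The reachable set is empty and stays empty for the remaining 7 symbols.
Reachable ∩ accepting = {} — empty.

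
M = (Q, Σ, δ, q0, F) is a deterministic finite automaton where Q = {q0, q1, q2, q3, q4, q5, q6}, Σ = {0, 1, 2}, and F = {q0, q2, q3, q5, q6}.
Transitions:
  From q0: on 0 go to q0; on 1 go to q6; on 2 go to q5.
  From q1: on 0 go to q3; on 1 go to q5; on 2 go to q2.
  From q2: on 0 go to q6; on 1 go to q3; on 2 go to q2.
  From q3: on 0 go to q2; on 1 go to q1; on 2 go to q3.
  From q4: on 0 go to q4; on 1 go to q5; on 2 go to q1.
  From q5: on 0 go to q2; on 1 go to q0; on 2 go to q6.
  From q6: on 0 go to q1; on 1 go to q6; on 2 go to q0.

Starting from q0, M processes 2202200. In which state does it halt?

q1

q0 --2--> q5
q5 --2--> q6
q6 --0--> q1
q1 --2--> q2
q2 --2--> q2
q2 --0--> q6
q6 --0--> q1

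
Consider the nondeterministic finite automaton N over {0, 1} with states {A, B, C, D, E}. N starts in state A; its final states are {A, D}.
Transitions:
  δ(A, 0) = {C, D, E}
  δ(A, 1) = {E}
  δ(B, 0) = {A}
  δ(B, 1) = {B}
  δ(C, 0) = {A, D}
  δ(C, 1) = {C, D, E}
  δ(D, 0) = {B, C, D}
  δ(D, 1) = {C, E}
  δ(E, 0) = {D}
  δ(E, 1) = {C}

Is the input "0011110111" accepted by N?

Start: {A}
read 0: {C, D, E}
read 0: {A, B, C, D}
read 1: {B, C, D, E}
read 1: {B, C, D, E}
read 1: {B, C, D, E}
read 1: {B, C, D, E}
read 0: {A, B, C, D}
read 1: {B, C, D, E}
read 1: {B, C, D, E}
read 1: {B, C, D, E}
Reachable ∩ accepting = {D} — nonempty.

accepted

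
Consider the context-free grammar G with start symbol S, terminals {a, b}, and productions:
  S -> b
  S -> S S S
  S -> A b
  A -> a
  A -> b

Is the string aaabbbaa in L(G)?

no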